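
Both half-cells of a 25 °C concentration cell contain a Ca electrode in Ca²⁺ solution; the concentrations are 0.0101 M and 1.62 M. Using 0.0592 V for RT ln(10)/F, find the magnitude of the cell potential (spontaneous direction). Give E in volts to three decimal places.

For a concentration cell E°cell = 0. The 1.62 M side is the cathode (reduction is favoured where [Ca²⁺] is higher).
With n = 2, E = −(0.0592/2) log([Ca²⁺]ₐₙ/[Ca²⁺]꜀ₐₜ) = −(0.0592/2) log(0.0101/1.62) = −(0.0592/2)(-2.205) = +0.065 V.

+0.065 V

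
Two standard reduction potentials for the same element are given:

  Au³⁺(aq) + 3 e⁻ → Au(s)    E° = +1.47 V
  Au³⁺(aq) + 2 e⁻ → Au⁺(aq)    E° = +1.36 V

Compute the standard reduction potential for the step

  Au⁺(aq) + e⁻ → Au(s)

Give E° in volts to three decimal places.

Sequential free energies add, so n₃E°₃ = n₁E°₁ + n₂E°₂.
With n₃ = 3, and the known step contributing 2×(+1.36) V, the unknown satisfies 1·E° = 3×(+1.47) − 2×(+1.36) = +1.690.
E° = +1.690 / 1 = +1.690 V.

+1.690 V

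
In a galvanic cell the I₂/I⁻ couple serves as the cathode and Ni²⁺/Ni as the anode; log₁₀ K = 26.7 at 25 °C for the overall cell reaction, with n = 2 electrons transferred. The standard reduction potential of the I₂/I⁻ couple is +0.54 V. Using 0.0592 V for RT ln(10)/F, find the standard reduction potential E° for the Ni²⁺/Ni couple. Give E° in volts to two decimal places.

-0.25 V

E°cell = (0.0592/n)·log K = (0.0592/2)(26.7) = +0.790 V.
Since I₂/I⁻ is the cathode and Ni²⁺/Ni the anode, E°cell = E°(I₂/I⁻) − E°(Ni²⁺/Ni).
So E°(Ni²⁺/Ni) = E°(I₂/I⁻) − E°cell = (+0.54) − (+0.790) = -0.25 V.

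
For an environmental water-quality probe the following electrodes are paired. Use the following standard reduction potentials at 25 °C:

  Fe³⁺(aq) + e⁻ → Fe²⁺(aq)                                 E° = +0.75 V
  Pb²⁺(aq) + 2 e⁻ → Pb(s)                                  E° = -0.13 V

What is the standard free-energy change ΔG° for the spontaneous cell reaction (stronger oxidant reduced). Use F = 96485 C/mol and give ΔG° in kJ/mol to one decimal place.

-169.8 kJ/mol

Fe³⁺/Fe²⁺ (E° = +0.75 V) is the cathode; Pb²⁺/Pb (E° = -0.13 V) is the anode, so E°cell = +0.88 V.
Balancing electrons gives n = 2 (lcm of 1 and 2).
ΔG° = −nFE° = −(2)(96485)(+0.88) = -169,814 J = -169.8 kJ/mol.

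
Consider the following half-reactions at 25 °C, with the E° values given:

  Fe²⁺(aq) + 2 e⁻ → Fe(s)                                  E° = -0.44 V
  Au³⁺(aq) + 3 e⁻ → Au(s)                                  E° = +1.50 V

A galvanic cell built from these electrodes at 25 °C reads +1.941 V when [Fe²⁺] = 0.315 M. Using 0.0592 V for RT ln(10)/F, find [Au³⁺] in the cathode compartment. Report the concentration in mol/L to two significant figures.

Au³⁺/Au is the cathode, Fe²⁺/Fe the anode: E°cell = +1.94 V, n = 6.
Overall reaction: 2 Au³⁺(aq) + 3 Fe(s) → 2 Au(s) + 3 Fe²⁺(aq); Q = [Fe²⁺]^3/[Au³⁺]^2.
From E = E° − (0.0592/n) log Q: log Q = (E° − E)·n/0.0592 = (+1.94 − (+1.941))·6/0.0592 = -0.1014.
So 2·log[Au³⁺] = 3·log(0.315) − log Q = -1.5051 − (-0.1014) = -1.4037; log[Au³⁺] = -1.4037 / 2 = -0.7018; [Au³⁺] = 10^(-0.7018) ≈ 0.20 M.

0.20 M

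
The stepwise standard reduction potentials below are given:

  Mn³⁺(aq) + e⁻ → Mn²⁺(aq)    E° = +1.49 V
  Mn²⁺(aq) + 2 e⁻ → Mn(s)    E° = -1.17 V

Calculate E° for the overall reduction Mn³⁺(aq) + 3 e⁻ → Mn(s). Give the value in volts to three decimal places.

-0.283 V

Standard free energies of sequential steps add: ΔG°₃ = ΔG°₁ + ΔG°₂, so n₃E°₃ = n₁E°₁ + n₂E°₂.
E°₃ = (1×+1.49 + 2×-1.17) / 3 = (-0.850) / 3 = -0.283 V.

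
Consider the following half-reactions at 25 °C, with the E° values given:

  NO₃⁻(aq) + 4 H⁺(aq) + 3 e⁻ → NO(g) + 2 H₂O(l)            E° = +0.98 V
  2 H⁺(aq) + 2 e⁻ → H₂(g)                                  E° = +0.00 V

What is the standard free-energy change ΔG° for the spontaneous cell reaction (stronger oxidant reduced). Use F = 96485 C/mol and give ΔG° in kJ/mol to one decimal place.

-567.3 kJ/mol

NO₃⁻/NO (E° = +0.98 V) is the cathode; H⁺/H₂ (E° = +0.00 V) is the anode, so E°cell = +0.98 V.
Balancing electrons gives n = 6 (lcm of 3 and 2).
ΔG° = −nFE° = −(6)(96485)(+0.98) = -567,332 J = -567.3 kJ/mol.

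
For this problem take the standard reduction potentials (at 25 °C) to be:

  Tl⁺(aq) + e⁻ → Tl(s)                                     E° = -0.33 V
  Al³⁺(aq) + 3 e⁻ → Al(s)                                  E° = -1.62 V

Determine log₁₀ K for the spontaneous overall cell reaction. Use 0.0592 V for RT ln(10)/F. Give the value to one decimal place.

65.4

Cathode: Tl⁺/Tl; anode: Al³⁺/Al. E°cell = +1.29 V, n = 3.
log K = nE°cell / 0.0592 = (3)(+1.29) / 0.0592 = 65.4.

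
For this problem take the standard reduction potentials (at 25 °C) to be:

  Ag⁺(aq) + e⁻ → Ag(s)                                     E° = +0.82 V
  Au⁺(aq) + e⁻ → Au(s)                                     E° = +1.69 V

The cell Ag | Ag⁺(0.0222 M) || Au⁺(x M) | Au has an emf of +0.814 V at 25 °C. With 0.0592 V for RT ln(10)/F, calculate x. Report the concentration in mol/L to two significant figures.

0.0025 M

Au⁺/Au is the cathode, Ag⁺/Ag the anode: E°cell = +0.87 V, n = 1.
Overall reaction: Au⁺(aq) + Ag(s) → Au(s) + Ag⁺(aq); Q = [Ag⁺]^1/[Au⁺]^1.
From E = E° − (0.0592/n) log Q: log Q = (E° − E)·n/0.0592 = (+0.87 − (+0.814))·1/0.0592 = 0.9459.
So 1·log[Au⁺] = 1·log(0.0222) − log Q = -1.6536 − (0.9459) = -2.5995; [Au⁺] = 10^(-2.5995) ≈ 0.0025 M.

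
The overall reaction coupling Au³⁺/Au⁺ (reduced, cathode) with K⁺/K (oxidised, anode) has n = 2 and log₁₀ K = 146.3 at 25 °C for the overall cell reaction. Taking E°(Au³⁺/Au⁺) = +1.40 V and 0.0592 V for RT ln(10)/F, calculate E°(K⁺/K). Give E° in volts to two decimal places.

-2.93 V

E°cell = (0.0592/n)·log K = (0.0592/2)(146.3) = +4.330 V.
Since Au³⁺/Au⁺ is the cathode and K⁺/K the anode, E°cell = E°(Au³⁺/Au⁺) − E°(K⁺/K).
So E°(K⁺/K) = E°(Au³⁺/Au⁺) − E°cell = (+1.40) − (+4.330) = -2.93 V.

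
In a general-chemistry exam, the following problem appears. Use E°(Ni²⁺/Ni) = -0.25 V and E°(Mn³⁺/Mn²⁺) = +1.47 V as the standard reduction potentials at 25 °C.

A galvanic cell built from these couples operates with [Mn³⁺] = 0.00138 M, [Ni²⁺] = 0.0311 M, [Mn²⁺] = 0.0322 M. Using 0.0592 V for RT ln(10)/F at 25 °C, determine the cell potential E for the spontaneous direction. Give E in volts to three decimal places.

+1.684 V

Mn³⁺/Mn²⁺ is the cathode (higher E°), Ni²⁺/Ni the anode: E°cell = +1.47 − (-0.25) = +1.72 V, n = 2.
Overall: 2 Mn³⁺(aq) + Ni(s) → 2 Mn²⁺(aq) + Ni²⁺(aq)
Q = [Mn²⁺]^2·[Ni²⁺] / ([Mn³⁺]^2); log Q = 1.229.
E = E° − (0.0592/n) log Q = +1.72 − (0.0592/2)(1.229) = +1.684 V.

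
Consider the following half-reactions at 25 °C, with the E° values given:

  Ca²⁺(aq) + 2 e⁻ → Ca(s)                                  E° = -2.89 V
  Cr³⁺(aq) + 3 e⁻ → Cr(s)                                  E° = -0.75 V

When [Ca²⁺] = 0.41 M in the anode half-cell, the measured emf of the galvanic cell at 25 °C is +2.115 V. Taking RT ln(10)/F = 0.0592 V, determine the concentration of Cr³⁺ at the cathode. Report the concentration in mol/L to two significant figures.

Cr³⁺/Cr is the cathode, Ca²⁺/Ca the anode: E°cell = +2.14 V, n = 6.
Overall reaction: 2 Cr³⁺(aq) + 3 Ca(s) → 2 Cr(s) + 3 Ca²⁺(aq); Q = [Ca²⁺]^3/[Cr³⁺]^2.
From E = E° − (0.0592/n) log Q: log Q = (E° − E)·n/0.0592 = (+2.14 − (+2.115))·6/0.0592 = 2.5338.
So 2·log[Cr³⁺] = 3·log(0.41) − log Q = -1.1616 − (2.5338) = -3.6954; log[Cr³⁺] = -3.6954 / 2 = -1.8477; [Cr³⁺] = 10^(-1.8477) ≈ 0.014 M.

0.014 M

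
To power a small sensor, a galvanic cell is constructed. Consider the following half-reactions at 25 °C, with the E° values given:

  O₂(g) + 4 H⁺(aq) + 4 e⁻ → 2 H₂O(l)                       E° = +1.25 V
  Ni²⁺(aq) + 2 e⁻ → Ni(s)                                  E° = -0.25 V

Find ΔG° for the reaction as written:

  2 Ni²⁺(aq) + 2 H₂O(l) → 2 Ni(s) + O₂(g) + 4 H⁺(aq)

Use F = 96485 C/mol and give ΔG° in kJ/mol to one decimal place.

+578.9 kJ/mol

As written, Ni²⁺/Ni is reduced (cathode) and O₂/H₂O is oxidised (anode), so E°cell = (-0.25) − (+1.25) = -1.50 V.
Balancing electrons gives n = 4.
ΔG° = −nFE° = −(4)(96485)(-1.50) = 578,910 J = +578.9 kJ/mol.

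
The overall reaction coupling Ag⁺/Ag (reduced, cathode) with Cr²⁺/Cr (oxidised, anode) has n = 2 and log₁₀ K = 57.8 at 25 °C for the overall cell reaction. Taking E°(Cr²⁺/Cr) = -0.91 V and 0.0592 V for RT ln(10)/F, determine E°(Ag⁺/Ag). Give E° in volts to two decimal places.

E°cell = (0.0592/n)·log K = (0.0592/2)(57.8) = +1.711 V.
Since Ag⁺/Ag is the cathode and Cr²⁺/Cr the anode, E°cell = E°(Ag⁺/Ag) − E°(Cr²⁺/Cr).
So E°(Ag⁺/Ag) = E°cell + E°(Cr²⁺/Cr) = +1.711 + (-0.91) = +0.80 V.

+0.80 V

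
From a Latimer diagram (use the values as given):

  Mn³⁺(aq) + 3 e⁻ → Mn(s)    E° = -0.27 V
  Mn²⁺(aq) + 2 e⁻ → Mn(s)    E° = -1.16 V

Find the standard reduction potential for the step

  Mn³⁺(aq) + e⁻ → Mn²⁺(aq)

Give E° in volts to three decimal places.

+1.510 V

Sequential free energies add, so n₃E°₃ = n₁E°₁ + n₂E°₂.
With n₃ = 3, and the known step contributing 2×(-1.16) V, the unknown satisfies 1·E° = 3×(-0.27) − 2×(-1.16) = +1.510.
E° = +1.510 / 1 = +1.510 V.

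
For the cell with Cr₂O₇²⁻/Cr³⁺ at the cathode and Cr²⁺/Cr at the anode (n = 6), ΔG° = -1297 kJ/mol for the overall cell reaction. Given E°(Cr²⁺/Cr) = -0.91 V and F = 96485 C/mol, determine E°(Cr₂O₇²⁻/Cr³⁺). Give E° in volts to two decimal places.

+1.33 V

E°cell = −ΔG°/(nF) = −(-1297×10³)/((6)(96485)) = +2.240 V.
Since Cr₂O₇²⁻/Cr³⁺ is the cathode and Cr²⁺/Cr the anode, E°cell = E°(Cr₂O₇²⁻/Cr³⁺) − E°(Cr²⁺/Cr).
So E°(Cr₂O₇²⁻/Cr³⁺) = E°cell + E°(Cr²⁺/Cr) = +2.240 + (-0.91) = +1.33 V.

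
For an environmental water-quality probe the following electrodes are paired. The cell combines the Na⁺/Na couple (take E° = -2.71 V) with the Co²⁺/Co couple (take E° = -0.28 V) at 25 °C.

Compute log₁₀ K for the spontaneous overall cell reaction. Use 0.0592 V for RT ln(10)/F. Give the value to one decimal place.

Cathode: Co²⁺/Co; anode: Na⁺/Na. E°cell = +2.43 V, n = 2.
log K = nE°cell / 0.0592 = (2)(+2.43) / 0.0592 = 82.1.

82.1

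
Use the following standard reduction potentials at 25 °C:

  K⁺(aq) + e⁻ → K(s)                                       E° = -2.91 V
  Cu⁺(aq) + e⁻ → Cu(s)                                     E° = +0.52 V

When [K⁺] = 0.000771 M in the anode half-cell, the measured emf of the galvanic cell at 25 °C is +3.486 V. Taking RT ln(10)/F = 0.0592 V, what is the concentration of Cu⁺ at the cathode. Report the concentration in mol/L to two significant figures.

Cu⁺/Cu is the cathode, K⁺/K the anode: E°cell = +3.43 V, n = 1.
Overall reaction: Cu⁺(aq) + K(s) → Cu(s) + K⁺(aq); Q = [K⁺]^1/[Cu⁺]^1.
From E = E° − (0.0592/n) log Q: log Q = (E° − E)·n/0.0592 = (+3.43 − (+3.486))·1/0.0592 = -0.9459.
So 1·log[Cu⁺] = 1·log(0.000771) − log Q = -3.1129 − (-0.9459) = -2.1670; [Cu⁺] = 10^(-2.1670) ≈ 0.0068 M.

0.0068 M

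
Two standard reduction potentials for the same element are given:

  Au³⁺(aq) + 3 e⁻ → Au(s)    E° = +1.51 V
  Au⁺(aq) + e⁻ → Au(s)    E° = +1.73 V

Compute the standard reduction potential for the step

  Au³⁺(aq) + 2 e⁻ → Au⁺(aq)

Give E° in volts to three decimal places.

+1.400 V

Sequential free energies add, so n₃E°₃ = n₁E°₁ + n₂E°₂.
With n₃ = 3, and the known step contributing 1×(+1.73) V, the unknown satisfies 2·E° = 3×(+1.51) − 1×(+1.73) = +2.800.
E° = +2.800 / 2 = +1.400 V.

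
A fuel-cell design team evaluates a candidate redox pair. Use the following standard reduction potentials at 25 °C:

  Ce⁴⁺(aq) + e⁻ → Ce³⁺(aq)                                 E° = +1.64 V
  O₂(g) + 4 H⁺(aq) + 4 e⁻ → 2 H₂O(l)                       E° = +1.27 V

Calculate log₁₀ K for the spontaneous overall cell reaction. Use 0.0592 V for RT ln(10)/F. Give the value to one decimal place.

Cathode: Ce⁴⁺/Ce³⁺; anode: O₂/H₂O. E°cell = +0.37 V, n = 4.
log K = nE°cell / 0.0592 = (4)(+0.37) / 0.0592 = 25.0.

25.0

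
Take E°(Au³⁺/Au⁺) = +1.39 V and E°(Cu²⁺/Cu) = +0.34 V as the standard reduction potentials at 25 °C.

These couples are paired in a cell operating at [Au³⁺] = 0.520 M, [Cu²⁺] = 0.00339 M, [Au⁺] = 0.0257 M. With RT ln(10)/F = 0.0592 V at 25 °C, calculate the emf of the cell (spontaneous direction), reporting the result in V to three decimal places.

Au³⁺/Au⁺ is the cathode (higher E°), Cu²⁺/Cu the anode: E°cell = +1.39 − (+0.34) = +1.05 V, n = 2.
Overall: Au³⁺(aq) + Cu(s) → Au⁺(aq) + Cu²⁺(aq)
Q = [Au⁺]·[Cu²⁺] / ([Au³⁺]); log Q = -3.776.
E = E° − (0.0592/n) log Q = +1.05 − (0.0592/2)(-3.776) = +1.162 V.

+1.162 V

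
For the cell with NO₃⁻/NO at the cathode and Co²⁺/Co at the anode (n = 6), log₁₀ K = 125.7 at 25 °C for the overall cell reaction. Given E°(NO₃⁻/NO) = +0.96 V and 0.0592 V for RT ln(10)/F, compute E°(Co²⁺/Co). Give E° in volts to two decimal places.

-0.28 V

E°cell = (0.0592/n)·log K = (0.0592/6)(125.7) = +1.240 V.
Since NO₃⁻/NO is the cathode and Co²⁺/Co the anode, E°cell = E°(NO₃⁻/NO) − E°(Co²⁺/Co).
So E°(Co²⁺/Co) = E°(NO₃⁻/NO) − E°cell = (+0.96) − (+1.240) = -0.28 V.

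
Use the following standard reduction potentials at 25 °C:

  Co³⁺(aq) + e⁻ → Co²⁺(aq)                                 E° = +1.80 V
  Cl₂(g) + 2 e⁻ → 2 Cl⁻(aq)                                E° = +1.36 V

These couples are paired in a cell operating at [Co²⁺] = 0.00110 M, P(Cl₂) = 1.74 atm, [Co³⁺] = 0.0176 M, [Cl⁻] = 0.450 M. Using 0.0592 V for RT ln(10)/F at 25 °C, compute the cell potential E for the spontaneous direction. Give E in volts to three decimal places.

+0.484 V

Co³⁺/Co²⁺ is the cathode (higher E°), Cl₂/Cl⁻ the anode: E°cell = +1.80 − (+1.36) = +0.44 V, n = 2.
Overall: 2 Co³⁺(aq) + 2 Cl⁻(aq) → 2 Co²⁺(aq) + Cl₂(g)
Q = [Co²⁺]^2·P(Cl₂) / ([Co³⁺]^2·[Cl⁻]^2); log Q = -1.474.
E = E° − (0.0592/n) log Q = +0.44 − (0.0592/2)(-1.474) = +0.484 V.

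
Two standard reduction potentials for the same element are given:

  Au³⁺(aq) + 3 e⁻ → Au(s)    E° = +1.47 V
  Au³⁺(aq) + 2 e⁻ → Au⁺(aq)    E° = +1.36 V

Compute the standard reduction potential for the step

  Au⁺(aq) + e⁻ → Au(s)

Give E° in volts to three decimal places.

+1.690 V

Sequential free energies add, so n₃E°₃ = n₁E°₁ + n₂E°₂.
With n₃ = 3, and the known step contributing 2×(+1.36) V, the unknown satisfies 1·E° = 3×(+1.47) − 2×(+1.36) = +1.690.
E° = +1.690 / 1 = +1.690 V.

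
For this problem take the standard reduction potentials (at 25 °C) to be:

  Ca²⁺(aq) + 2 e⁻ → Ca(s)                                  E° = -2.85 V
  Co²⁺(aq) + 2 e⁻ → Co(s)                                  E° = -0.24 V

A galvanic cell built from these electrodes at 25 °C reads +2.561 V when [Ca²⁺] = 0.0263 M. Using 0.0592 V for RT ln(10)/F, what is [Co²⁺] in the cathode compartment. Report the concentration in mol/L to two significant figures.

0.00058 M

Co²⁺/Co is the cathode, Ca²⁺/Ca the anode: E°cell = +2.61 V, n = 2.
Overall reaction: Co²⁺(aq) + Ca(s) → Co(s) + Ca²⁺(aq); Q = [Ca²⁺]^1/[Co²⁺]^1.
From E = E° − (0.0592/n) log Q: log Q = (E° − E)·n/0.0592 = (+2.61 − (+2.561))·2/0.0592 = 1.6554.
So 1·log[Co²⁺] = 1·log(0.0263) − log Q = -1.5800 − (1.6554) = -3.2354; [Co²⁺] = 10^(-3.2354) ≈ 0.00058 M.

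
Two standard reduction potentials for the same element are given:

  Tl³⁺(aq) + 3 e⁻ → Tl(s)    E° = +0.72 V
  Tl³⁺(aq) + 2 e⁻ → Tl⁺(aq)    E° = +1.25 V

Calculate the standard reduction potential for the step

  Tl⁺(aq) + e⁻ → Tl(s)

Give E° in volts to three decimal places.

-0.340 V

Sequential free energies add, so n₃E°₃ = n₁E°₁ + n₂E°₂.
With n₃ = 3, and the known step contributing 2×(+1.25) V, the unknown satisfies 1·E° = 3×(+0.72) − 2×(+1.25) = -0.340.
E° = -0.340 / 1 = -0.340 V.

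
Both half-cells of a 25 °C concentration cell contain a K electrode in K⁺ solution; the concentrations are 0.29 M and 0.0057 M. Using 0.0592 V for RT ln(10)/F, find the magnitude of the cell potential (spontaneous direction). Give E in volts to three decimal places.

For a concentration cell E°cell = 0. The 0.29 M side is the cathode (reduction is favoured where [K⁺] is higher).
With n = 1, E = −(0.0592/1) log([K⁺]ₐₙ/[K⁺]꜀ₐₜ) = −(0.0592/1) log(0.0057/0.29) = −(0.0592/1)(-1.707) = +0.101 V.

+0.101 V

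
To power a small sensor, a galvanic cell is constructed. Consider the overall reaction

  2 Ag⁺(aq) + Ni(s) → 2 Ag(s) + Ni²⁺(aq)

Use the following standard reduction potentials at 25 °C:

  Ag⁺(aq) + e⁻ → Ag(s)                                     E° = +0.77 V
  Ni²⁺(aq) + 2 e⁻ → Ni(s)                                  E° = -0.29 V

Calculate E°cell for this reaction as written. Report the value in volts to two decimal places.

+1.06 V

The Ag⁺/Ag couple has the higher reduction potential, so it is the cathode; Ni²⁺/Ni is oxidised at the anode.
E°cell = E°(cathode) − E°(anode) = (+0.77) − (-0.29) = +1.06 V.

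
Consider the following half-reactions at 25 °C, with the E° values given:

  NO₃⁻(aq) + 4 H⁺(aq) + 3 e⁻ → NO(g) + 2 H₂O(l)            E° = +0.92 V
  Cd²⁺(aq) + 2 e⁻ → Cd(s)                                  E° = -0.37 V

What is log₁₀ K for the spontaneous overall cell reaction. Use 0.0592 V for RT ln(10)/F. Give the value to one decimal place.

Cathode: NO₃⁻/NO; anode: Cd²⁺/Cd. E°cell = +1.29 V, n = 6.
log K = nE°cell / 0.0592 = (6)(+1.29) / 0.0592 = 130.7.

130.7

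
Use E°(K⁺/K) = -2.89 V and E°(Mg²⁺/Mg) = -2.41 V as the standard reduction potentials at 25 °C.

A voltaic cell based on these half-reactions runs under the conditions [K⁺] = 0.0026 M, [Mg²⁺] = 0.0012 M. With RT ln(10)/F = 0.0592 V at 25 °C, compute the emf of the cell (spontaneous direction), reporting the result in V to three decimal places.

+0.547 V

Mg²⁺/Mg is the cathode (higher E°), K⁺/K the anode: E°cell = -2.41 − (-2.89) = +0.48 V, n = 2.
Overall: Mg²⁺(aq) + 2 K(s) → Mg(s) + 2 K⁺(aq)
Q = [K⁺]^2 / ([Mg²⁺]); log Q = -2.249.
E = E° − (0.0592/n) log Q = +0.48 − (0.0592/2)(-2.249) = +0.547 V.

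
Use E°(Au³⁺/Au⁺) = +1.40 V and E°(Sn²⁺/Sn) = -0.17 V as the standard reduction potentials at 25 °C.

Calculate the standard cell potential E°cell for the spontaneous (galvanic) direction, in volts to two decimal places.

The Au³⁺/Au⁺ couple has the higher reduction potential, so it is the cathode; Sn²⁺/Sn is oxidised at the anode.
E°cell = E°(cathode) − E°(anode) = (+1.40) − (-0.17) = +1.57 V.

+1.57 V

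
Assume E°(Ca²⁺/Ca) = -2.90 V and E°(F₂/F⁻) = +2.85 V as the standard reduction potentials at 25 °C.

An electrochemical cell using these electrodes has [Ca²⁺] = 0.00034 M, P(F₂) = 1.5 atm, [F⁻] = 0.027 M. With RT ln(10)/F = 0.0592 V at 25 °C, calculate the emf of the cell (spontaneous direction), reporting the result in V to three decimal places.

F₂/F⁻ is the cathode (higher E°), Ca²⁺/Ca the anode: E°cell = +2.85 − (-2.90) = +5.75 V, n = 2.
Overall: F₂(g) + Ca(s) → 2 F⁻(aq) + Ca²⁺(aq)
Q = [F⁻]^2·[Ca²⁺] / (P(F₂)); log Q = -6.782.
E = E° − (0.0592/n) log Q = +5.75 − (0.0592/2)(-6.782) = +5.951 V.

+5.951 V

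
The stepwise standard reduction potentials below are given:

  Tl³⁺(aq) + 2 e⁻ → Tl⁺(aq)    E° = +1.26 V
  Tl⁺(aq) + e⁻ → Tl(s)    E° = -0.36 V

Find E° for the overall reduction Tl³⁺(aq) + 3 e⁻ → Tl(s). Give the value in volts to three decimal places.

Since ΔG° = −nFE° is additive over sequential reductions, n₃E°₃ = n₁E°₁ + n₂E°₂.
E°₃ = (2×+1.26 + 1×-0.36) / 3 = (+2.160) / 3 = +0.720 V.

+0.720 V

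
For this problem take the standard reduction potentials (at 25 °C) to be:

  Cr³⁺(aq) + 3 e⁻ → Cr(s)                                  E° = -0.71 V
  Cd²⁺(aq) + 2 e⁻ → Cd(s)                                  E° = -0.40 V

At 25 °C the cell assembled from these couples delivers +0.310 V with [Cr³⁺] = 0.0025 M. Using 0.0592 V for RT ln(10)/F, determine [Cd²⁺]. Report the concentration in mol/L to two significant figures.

0.018 M

Cd²⁺/Cd is the cathode, Cr³⁺/Cr the anode: E°cell = +0.31 V, n = 6.
Overall reaction: 3 Cd²⁺(aq) + 2 Cr(s) → 3 Cd(s) + 2 Cr³⁺(aq); Q = [Cr³⁺]^2/[Cd²⁺]^3.
From E = E° − (0.0592/n) log Q: log Q = (E° − E)·n/0.0592 = (+0.31 − (+0.310))·6/0.0592 = 0.0000.
So 3·log[Cd²⁺] = 2·log(0.0025) − log Q = -5.2041 − (0.0000) = -5.2041; log[Cd²⁺] = -5.2041 / 3 = -1.7347; [Cd²⁺] = 10^(-1.7347) ≈ 0.018 M.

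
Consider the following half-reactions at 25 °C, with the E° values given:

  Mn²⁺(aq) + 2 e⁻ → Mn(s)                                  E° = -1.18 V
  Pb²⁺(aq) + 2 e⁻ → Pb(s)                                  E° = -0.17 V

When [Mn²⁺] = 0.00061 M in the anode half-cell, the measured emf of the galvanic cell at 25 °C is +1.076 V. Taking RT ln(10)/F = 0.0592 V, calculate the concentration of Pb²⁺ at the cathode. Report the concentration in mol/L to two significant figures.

0.10 M

Pb²⁺/Pb is the cathode, Mn²⁺/Mn the anode: E°cell = +1.01 V, n = 2.
Overall reaction: Pb²⁺(aq) + Mn(s) → Pb(s) + Mn²⁺(aq); Q = [Mn²⁺]^1/[Pb²⁺]^1.
From E = E° − (0.0592/n) log Q: log Q = (E° − E)·n/0.0592 = (+1.01 − (+1.076))·2/0.0592 = -2.2297.
So 1·log[Pb²⁺] = 1·log(0.00061) − log Q = -3.2147 − (-2.2297) = -0.9850; [Pb²⁺] = 10^(-0.9850) ≈ 0.10 M.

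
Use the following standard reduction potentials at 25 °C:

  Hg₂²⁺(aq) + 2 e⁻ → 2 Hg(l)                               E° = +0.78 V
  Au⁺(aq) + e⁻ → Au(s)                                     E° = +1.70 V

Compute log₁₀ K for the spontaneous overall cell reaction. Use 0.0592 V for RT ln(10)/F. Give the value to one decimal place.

31.1

Cathode: Au⁺/Au; anode: Hg₂²⁺/Hg. E°cell = +0.92 V, n = 2.
log K = nE°cell / 0.0592 = (2)(+0.92) / 0.0592 = 31.1.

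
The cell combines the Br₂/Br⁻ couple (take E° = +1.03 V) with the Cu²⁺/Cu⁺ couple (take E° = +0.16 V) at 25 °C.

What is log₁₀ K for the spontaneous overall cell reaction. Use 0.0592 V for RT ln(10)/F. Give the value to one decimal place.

29.4

Cathode: Br₂/Br⁻; anode: Cu²⁺/Cu⁺. E°cell = +0.87 V, n = 2.
log K = nE°cell / 0.0592 = (2)(+0.87) / 0.0592 = 29.4.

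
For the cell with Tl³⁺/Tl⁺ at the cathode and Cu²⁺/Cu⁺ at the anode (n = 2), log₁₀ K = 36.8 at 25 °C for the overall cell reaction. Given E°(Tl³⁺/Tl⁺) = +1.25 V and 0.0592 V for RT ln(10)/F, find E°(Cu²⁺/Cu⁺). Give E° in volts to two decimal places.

+0.16 V

E°cell = (0.0592/n)·log K = (0.0592/2)(36.8) = +1.089 V.
Since Tl³⁺/Tl⁺ is the cathode and Cu²⁺/Cu⁺ the anode, E°cell = E°(Tl³⁺/Tl⁺) − E°(Cu²⁺/Cu⁺).
So E°(Cu²⁺/Cu⁺) = E°(Tl³⁺/Tl⁺) − E°cell = (+1.25) − (+1.089) = +0.16 V.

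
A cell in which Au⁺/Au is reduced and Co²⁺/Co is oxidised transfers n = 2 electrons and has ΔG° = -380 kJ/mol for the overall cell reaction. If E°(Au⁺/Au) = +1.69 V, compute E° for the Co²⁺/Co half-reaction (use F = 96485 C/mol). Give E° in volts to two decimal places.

E°cell = −ΔG°/(nF) = −(-380×10³)/((2)(96485)) = +1.969 V.
Since Au⁺/Au is the cathode and Co²⁺/Co the anode, E°cell = E°(Au⁺/Au) − E°(Co²⁺/Co).
So E°(Co²⁺/Co) = E°(Au⁺/Au) − E°cell = (+1.69) − (+1.969) = -0.28 V.

-0.28 V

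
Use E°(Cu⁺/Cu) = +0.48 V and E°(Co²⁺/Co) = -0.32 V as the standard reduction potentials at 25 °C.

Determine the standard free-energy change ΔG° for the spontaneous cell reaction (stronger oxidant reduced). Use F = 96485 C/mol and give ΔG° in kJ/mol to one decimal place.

Cu⁺/Cu (E° = +0.48 V) is the cathode; Co²⁺/Co (E° = -0.32 V) is the anode, so E°cell = +0.80 V.
Balancing electrons gives n = 2 (lcm of 1 and 2).
ΔG° = −nFE° = −(2)(96485)(+0.80) = -154,376 J = -154.4 kJ/mol.

-154.4 kJ/mol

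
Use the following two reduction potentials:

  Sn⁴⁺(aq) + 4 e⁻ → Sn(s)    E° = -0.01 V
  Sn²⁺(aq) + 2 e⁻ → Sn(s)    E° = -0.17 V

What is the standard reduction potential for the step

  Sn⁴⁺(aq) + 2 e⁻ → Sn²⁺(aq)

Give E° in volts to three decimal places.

Sequential free energies add, so n₃E°₃ = n₁E°₁ + n₂E°₂.
With n₃ = 4, and the known step contributing 2×(-0.17) V, the unknown satisfies 2·E° = 4×(-0.01) − 2×(-0.17) = +0.300.
E° = +0.300 / 2 = +0.150 V.

+0.150 V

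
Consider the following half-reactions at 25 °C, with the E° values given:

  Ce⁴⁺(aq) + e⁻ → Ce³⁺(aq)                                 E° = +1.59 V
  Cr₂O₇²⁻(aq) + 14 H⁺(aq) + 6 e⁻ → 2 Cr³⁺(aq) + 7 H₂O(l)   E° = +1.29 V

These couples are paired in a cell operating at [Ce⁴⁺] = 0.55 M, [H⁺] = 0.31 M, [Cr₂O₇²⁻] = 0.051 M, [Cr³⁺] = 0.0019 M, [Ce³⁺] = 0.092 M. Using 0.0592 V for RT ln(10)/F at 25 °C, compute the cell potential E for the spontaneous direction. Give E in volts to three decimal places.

+0.375 V

Ce⁴⁺/Ce³⁺ is the cathode (higher E°), Cr₂O₇²⁻/Cr³⁺ the anode: E°cell = +1.59 − (+1.29) = +0.30 V, n = 6.
Overall: 6 Ce⁴⁺(aq) + 2 Cr³⁺(aq) + 7 H₂O(l) → 6 Ce³⁺(aq) + Cr₂O₇²⁻(aq) + 14 H⁺(aq)
Q = [Ce³⁺]^6·[Cr₂O₇²⁻]·[H⁺]^14 / ([Ce⁴⁺]^6·[Cr³⁺]^2); log Q = -7.630.
E = E° − (0.0592/n) log Q = +0.30 − (0.0592/6)(-7.630) = +0.375 V.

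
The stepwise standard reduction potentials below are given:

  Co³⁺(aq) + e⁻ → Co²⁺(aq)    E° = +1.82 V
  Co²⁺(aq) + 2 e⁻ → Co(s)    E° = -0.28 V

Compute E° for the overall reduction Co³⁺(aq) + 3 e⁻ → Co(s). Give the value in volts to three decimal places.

Since ΔG° = −nFE° is additive over sequential reductions, n₃E°₃ = n₁E°₁ + n₂E°₂.
E°₃ = (1×+1.82 + 2×-0.28) / 3 = (+1.260) / 3 = +0.420 V.

+0.420 V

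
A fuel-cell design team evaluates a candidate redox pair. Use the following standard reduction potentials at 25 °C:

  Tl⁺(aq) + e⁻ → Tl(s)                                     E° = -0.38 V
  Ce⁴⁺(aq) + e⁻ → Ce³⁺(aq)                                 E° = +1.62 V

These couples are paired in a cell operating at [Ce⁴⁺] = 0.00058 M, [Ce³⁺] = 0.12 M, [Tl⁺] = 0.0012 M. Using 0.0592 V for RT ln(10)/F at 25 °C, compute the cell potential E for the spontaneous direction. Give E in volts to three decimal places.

Ce⁴⁺/Ce³⁺ is the cathode (higher E°), Tl⁺/Tl the anode: E°cell = +1.62 − (-0.38) = +2.00 V, n = 1.
Overall: Ce⁴⁺(aq) + Tl(s) → Ce³⁺(aq) + Tl⁺(aq)
Q = [Ce³⁺]·[Tl⁺] / ([Ce⁴⁺]); log Q = -0.605.
E = E° − (0.0592/n) log Q = +2.00 − (0.0592/1)(-0.605) = +2.036 V.

+2.036 V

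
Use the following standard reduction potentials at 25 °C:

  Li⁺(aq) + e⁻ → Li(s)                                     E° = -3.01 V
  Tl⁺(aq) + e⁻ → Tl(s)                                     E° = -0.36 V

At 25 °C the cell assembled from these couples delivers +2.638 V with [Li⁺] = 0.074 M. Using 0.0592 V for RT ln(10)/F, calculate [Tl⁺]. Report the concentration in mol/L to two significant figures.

Tl⁺/Tl is the cathode, Li⁺/Li the anode: E°cell = +2.65 V, n = 1.
Overall reaction: Tl⁺(aq) + Li(s) → Tl(s) + Li⁺(aq); Q = [Li⁺]^1/[Tl⁺]^1.
From E = E° − (0.0592/n) log Q: log Q = (E° − E)·n/0.0592 = (+2.65 − (+2.638))·1/0.0592 = 0.2027.
So 1·log[Tl⁺] = 1·log(0.074) − log Q = -1.1308 − (0.2027) = -1.3335; [Tl⁺] = 10^(-1.3335) ≈ 0.046 M.

0.046 M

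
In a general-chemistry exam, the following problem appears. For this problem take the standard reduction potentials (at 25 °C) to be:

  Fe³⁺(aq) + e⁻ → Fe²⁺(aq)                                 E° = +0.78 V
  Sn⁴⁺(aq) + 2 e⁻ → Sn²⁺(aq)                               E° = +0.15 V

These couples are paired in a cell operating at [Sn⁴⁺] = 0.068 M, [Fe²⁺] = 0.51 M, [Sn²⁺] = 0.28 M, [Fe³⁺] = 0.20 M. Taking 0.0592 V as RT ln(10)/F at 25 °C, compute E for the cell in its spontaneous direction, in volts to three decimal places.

+0.624 V

Fe³⁺/Fe²⁺ is the cathode (higher E°), Sn⁴⁺/Sn²⁺ the anode: E°cell = +0.78 − (+0.15) = +0.63 V, n = 2.
Overall: 2 Fe³⁺(aq) + Sn²⁺(aq) → 2 Fe²⁺(aq) + Sn⁴⁺(aq)
Q = [Fe²⁺]^2·[Sn⁴⁺] / ([Fe³⁺]^2·[Sn²⁺]); log Q = 0.198.
E = E° − (0.0592/n) log Q = +0.63 − (0.0592/2)(0.198) = +0.624 V.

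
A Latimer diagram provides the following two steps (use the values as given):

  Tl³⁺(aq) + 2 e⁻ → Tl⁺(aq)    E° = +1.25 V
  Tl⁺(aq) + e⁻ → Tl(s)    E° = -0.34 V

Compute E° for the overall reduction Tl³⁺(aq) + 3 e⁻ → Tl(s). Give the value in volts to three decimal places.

+0.720 V

Since ΔG° = −nFE° is additive over sequential reductions, n₃E°₃ = n₁E°₁ + n₂E°₂.
E°₃ = (2×+1.25 + 1×-0.34) / 3 = (+2.160) / 3 = +0.720 V.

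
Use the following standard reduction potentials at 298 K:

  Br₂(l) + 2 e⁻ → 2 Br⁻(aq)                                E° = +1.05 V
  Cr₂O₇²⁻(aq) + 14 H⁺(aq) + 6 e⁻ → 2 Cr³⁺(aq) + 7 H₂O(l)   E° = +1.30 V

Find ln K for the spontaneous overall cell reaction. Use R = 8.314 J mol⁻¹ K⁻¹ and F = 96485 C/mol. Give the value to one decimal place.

58.4

Cathode: Cr₂O₇²⁻/Cr³⁺; anode: Br₂/Br⁻. E°cell = (+1.30) − (+1.05) = +0.25 V, with n = 6.
ΔG° = −nFE° = −RT ln K, so ln K = nFE°/(RT) = (6)(96485)(+0.25) / ((8.314)(298)) = 58.415.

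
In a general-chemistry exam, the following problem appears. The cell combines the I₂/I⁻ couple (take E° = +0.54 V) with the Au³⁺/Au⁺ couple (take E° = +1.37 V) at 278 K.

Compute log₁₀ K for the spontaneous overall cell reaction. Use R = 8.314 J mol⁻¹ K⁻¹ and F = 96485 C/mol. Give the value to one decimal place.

30.1

Cathode: Au³⁺/Au⁺; anode: I₂/I⁻. E°cell = (+1.37) − (+0.54) = +0.83 V, with n = 2.
ΔG° = −nFE° = −RT ln K, so ln K = nFE°/(RT) = (2)(96485)(+0.83) / ((8.314)(278)) = 69.297.
log₁₀ K = 69.297 / ln 10 = 30.1.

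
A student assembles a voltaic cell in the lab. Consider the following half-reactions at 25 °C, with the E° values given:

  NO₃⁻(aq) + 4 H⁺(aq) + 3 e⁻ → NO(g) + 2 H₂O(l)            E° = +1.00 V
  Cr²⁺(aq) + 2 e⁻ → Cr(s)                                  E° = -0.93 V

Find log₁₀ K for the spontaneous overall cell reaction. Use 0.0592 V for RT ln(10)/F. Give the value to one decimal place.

Cathode: NO₃⁻/NO; anode: Cr²⁺/Cr. E°cell = +1.93 V, n = 6.
log K = nE°cell / 0.0592 = (6)(+1.93) / 0.0592 = 195.6.

195.6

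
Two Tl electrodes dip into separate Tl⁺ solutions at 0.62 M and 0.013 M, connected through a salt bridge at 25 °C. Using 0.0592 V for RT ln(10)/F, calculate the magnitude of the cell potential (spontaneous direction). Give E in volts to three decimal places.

+0.099 V

For a concentration cell E°cell = 0. The 0.62 M side is the cathode (reduction is favoured where [Tl⁺] is higher).
With n = 1, E = −(0.0592/1) log([Tl⁺]ₐₙ/[Tl⁺]꜀ₐₜ) = −(0.0592/1) log(0.013/0.62) = −(0.0592/1)(-1.678) = +0.099 V.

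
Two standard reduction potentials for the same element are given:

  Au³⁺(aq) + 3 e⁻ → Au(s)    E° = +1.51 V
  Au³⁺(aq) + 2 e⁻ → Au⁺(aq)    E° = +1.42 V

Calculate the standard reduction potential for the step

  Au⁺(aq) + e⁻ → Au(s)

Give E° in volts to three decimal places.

+1.690 V

Sequential free energies add, so n₃E°₃ = n₁E°₁ + n₂E°₂.
With n₃ = 3, and the known step contributing 2×(+1.42) V, the unknown satisfies 1·E° = 3×(+1.51) − 2×(+1.42) = +1.690.
E° = +1.690 / 1 = +1.690 V.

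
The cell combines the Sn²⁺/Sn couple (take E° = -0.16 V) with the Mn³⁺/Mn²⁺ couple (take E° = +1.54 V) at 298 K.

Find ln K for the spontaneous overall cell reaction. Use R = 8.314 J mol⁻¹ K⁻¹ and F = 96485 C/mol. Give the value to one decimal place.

Cathode: Mn³⁺/Mn²⁺; anode: Sn²⁺/Sn. E°cell = (+1.54) − (-0.16) = +1.70 V, with n = 2.
ΔG° = −nFE° = −RT ln K, so ln K = nFE°/(RT) = (2)(96485)(+1.70) / ((8.314)(298)) = 132.407.

132.4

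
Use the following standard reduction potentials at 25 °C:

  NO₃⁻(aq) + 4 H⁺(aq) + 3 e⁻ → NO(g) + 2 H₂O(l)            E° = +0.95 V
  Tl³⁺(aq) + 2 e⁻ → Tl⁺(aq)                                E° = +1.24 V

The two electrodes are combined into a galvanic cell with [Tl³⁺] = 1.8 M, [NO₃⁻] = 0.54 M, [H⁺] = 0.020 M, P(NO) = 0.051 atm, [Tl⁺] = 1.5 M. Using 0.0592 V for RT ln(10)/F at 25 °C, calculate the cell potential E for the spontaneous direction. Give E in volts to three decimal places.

+0.406 V

Tl³⁺/Tl⁺ is the cathode (higher E°), NO₃⁻/NO the anode: E°cell = +1.24 − (+0.95) = +0.29 V, n = 6.
Overall: 3 Tl³⁺(aq) + 2 NO(g) + 4 H₂O(l) → 3 Tl⁺(aq) + 2 NO₃⁻(aq) + 8 H⁺(aq)
Q = [Tl⁺]^3·[NO₃⁻]^2·[H⁺]^8 / ([Tl³⁺]^3·P(NO)^2); log Q = -11.780.
E = E° − (0.0592/n) log Q = +0.29 − (0.0592/6)(-11.780) = +0.406 V.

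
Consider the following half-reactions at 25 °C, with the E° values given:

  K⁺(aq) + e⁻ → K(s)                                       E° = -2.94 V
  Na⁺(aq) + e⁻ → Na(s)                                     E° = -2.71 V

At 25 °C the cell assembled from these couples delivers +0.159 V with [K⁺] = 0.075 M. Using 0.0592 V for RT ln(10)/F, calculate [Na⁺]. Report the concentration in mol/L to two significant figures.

0.0047 M

Na⁺/Na is the cathode, K⁺/K the anode: E°cell = +0.23 V, n = 1.
Overall reaction: Na⁺(aq) + K(s) → Na(s) + K⁺(aq); Q = [K⁺]^1/[Na⁺]^1.
From E = E° − (0.0592/n) log Q: log Q = (E° − E)·n/0.0592 = (+0.23 − (+0.159))·1/0.0592 = 1.1993.
So 1·log[Na⁺] = 1·log(0.075) − log Q = -1.1249 − (1.1993) = -2.3242; [Na⁺] = 10^(-2.3242) ≈ 0.0047 M.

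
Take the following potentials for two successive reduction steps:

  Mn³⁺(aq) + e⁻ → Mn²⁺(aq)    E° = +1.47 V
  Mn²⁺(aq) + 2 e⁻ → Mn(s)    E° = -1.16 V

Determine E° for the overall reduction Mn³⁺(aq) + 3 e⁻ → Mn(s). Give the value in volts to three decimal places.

Adding the free-energy changes (−nFE°) of the two steps gives −n₃FE°₃ = −n₁FE°₁ − n₂FE°₂.
E°₃ = (1×+1.47 + 2×-1.16) / 3 = (-0.850) / 3 = -0.283 V.
E° values themselves are not directly additive — weighting by electron count is essential.

-0.283 V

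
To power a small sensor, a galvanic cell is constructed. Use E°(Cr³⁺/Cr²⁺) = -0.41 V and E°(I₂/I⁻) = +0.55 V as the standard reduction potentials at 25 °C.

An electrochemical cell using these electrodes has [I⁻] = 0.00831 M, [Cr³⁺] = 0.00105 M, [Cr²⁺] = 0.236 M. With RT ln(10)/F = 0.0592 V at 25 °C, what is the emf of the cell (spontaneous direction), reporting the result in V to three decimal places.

I₂/I⁻ is the cathode (higher E°), Cr³⁺/Cr²⁺ the anode: E°cell = +0.55 − (-0.41) = +0.96 V, n = 2.
Overall: I₂(s) + 2 Cr²⁺(aq) → 2 I⁻(aq) + 2 Cr³⁺(aq)
Q = [I⁻]^2·[Cr³⁺]^2 / ([Cr²⁺]^2); log Q = -8.864.
E = E° − (0.0592/n) log Q = +0.96 − (0.0592/2)(-8.864) = +1.222 V.

+1.222 V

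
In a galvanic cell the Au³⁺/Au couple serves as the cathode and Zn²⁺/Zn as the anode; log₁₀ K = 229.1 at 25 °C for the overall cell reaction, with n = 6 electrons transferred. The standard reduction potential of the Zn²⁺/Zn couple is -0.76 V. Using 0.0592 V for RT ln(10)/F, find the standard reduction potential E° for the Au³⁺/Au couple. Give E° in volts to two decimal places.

+1.50 V

E°cell = (0.0592/n)·log K = (0.0592/6)(229.1) = +2.260 V.
Since Au³⁺/Au is the cathode and Zn²⁺/Zn the anode, E°cell = E°(Au³⁺/Au) − E°(Zn²⁺/Zn).
So E°(Au³⁺/Au) = E°cell + E°(Zn²⁺/Zn) = +2.260 + (-0.76) = +1.50 V.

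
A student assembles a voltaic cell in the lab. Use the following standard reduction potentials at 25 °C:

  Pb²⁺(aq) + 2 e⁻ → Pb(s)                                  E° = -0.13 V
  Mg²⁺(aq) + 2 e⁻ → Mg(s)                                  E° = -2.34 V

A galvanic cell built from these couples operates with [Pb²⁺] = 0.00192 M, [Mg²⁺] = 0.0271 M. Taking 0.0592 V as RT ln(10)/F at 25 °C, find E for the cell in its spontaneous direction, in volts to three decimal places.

Pb²⁺/Pb is the cathode (higher E°), Mg²⁺/Mg the anode: E°cell = -0.13 − (-2.34) = +2.21 V, n = 2.
Overall: Pb²⁺(aq) + Mg(s) → Pb(s) + Mg²⁺(aq)
Q = [Mg²⁺] / ([Pb²⁺]); log Q = 1.150.
E = E° − (0.0592/n) log Q = +2.21 − (0.0592/2)(1.150) = +2.176 V.

+2.176 V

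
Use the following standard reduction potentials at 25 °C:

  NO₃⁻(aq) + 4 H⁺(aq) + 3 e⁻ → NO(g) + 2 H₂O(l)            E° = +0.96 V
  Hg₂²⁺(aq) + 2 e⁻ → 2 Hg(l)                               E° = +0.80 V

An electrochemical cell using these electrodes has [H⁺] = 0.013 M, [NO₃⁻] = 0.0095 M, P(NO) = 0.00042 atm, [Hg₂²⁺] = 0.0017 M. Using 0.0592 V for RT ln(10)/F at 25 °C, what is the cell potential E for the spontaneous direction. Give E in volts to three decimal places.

+0.120 V

NO₃⁻/NO is the cathode (higher E°), Hg₂²⁺/Hg the anode: E°cell = +0.96 − (+0.80) = +0.16 V, n = 6.
Overall: 2 NO₃⁻(aq) + 8 H⁺(aq) + 6 Hg(l) → 2 NO(g) + 4 H₂O(l) + 3 Hg₂²⁺(aq)
Q = P(NO)^2·[Hg₂²⁺]^3 / ([NO₃⁻]^2·[H⁺]^8); log Q = 4.071.
E = E° − (0.0592/n) log Q = +0.16 − (0.0592/6)(4.071) = +0.120 V.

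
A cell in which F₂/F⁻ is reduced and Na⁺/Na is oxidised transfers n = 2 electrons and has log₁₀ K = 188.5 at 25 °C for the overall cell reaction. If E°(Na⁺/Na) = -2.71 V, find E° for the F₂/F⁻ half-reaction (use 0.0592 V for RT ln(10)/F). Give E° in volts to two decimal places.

E°cell = (0.0592/n)·log K = (0.0592/2)(188.5) = +5.580 V.
Since F₂/F⁻ is the cathode and Na⁺/Na the anode, E°cell = E°(F₂/F⁻) − E°(Na⁺/Na).
So E°(F₂/F⁻) = E°cell + E°(Na⁺/Na) = +5.580 + (-2.71) = +2.87 V.

+2.87 V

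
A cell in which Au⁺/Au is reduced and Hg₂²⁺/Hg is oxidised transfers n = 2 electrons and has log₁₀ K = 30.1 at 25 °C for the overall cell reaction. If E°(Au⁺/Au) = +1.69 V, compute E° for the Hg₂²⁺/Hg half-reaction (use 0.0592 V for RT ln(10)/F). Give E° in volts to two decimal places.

E°cell = (0.0592/n)·log K = (0.0592/2)(30.1) = +0.891 V.
Since Au⁺/Au is the cathode and Hg₂²⁺/Hg the anode, E°cell = E°(Au⁺/Au) − E°(Hg₂²⁺/Hg).
So E°(Hg₂²⁺/Hg) = E°(Au⁺/Au) − E°cell = (+1.69) − (+0.891) = +0.80 V.

+0.80 V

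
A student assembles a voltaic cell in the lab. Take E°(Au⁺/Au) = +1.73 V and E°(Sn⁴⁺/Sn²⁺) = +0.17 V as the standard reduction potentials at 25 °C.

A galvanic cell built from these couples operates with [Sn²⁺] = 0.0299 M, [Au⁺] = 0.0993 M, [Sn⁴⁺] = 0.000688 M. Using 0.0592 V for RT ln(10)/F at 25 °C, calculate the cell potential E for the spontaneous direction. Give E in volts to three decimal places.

+1.549 V

Au⁺/Au is the cathode (higher E°), Sn⁴⁺/Sn²⁺ the anode: E°cell = +1.73 − (+0.17) = +1.56 V, n = 2.
Overall: 2 Au⁺(aq) + Sn²⁺(aq) → 2 Au(s) + Sn⁴⁺(aq)
Q = [Sn⁴⁺] / ([Au⁺]^2·[Sn²⁺]); log Q = 0.368.
E = E° − (0.0592/n) log Q = +1.56 − (0.0592/2)(0.368) = +1.549 V.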